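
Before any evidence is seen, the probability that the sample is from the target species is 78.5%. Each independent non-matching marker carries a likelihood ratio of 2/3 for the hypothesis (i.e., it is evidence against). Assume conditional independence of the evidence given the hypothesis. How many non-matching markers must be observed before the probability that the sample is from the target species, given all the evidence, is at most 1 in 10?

9

Prior odds: 0.785 ÷ 0.215 = 157/43.
Likelihood ratio per non-matching marker = 2/3.
Target posterior odds = 0.1/0.9 = 1/9.
Require (2/3)ⁿ ≤ 1/9 ÷ (157/43) = 43/1413.
(2/3)⁸ = 256/6561 is still above 43/1413 but (2/3)⁹ = 512/19683 is at or below it, so n = 9.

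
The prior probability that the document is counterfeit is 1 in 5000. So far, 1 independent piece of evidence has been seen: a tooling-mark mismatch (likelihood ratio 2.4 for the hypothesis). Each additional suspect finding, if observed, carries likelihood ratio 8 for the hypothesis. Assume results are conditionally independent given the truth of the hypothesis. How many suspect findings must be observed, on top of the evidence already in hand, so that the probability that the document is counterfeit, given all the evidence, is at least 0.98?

6

Prior odds = 0.0002/0.9998 = 1/4999.
Bayes factor of the evidence already in hand = 2.4.
Odds after that evidence = (1/4999) × 2.4 = 12/24995.
Target odds = 0.98/0.02 = 49.
Need 8ⁿ ≥ 49 ÷ (12/24995) = 1224755/12.
8⁵ = 32768 falls short of 1224755/12 but 8⁶ = 262144 reaches it, so n = 6.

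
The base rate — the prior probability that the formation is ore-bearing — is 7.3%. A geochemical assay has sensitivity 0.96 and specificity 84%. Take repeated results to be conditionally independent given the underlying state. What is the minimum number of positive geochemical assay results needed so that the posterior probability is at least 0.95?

Prior odds: 0.073 ÷ 0.927 = 73/927.
False-positive rate = 1 − 0.84 = 0.16; likelihood ratio of a positive = 0.96/0.16 = 6.
Target odds: 0.95 ÷ 0.05 = 19.
Need (73/927) × 6ⁿ ≥ 19, i.e. 6ⁿ ≥ 17613/73.
6³ = 216 falls short of 17613/73 but 6⁴ = 1296 reaches it, so n = 4.

4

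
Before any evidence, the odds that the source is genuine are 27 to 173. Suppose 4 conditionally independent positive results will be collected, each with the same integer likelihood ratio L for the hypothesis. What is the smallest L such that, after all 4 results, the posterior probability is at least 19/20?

Prior odds = 27/173.
Target odds = 0.95/0.05 = 19.
Need L⁴ ≥ 19 ÷ (27/173) = 3287/27.
3⁴ = 81 < 3287/27 ≤ 256 = 4⁴, so L = 4.

4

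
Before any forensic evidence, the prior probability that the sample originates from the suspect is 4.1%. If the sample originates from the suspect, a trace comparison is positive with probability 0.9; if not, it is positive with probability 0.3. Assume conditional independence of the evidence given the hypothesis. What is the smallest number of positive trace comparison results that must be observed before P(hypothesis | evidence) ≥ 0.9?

Prior odds: 0.041 ÷ 0.959 = 41/959.
Likelihood ratio of a positive = 0.9/0.3 = 3.
Target odds: 0.9 ÷ 0.1 = 9.
Need (41/959) × 3ⁿ ≥ 9, i.e. 3ⁿ ≥ 8631/41.
3⁴ = 81 falls short of 8631/41 but 3⁵ = 243 reaches it, so n = 5.

5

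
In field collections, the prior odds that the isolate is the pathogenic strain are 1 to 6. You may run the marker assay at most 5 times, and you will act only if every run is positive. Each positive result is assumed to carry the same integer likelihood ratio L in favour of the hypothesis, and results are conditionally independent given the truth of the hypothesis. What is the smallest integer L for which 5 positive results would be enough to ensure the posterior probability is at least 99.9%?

6

Prior odds = 1/6.
Target odds = 0.999/0.001 = 999.
Need L⁵ ≥ 999 ÷ (1/6) = 5994.
5⁵ = 3125 < 5994 ≤ 7776 = 6⁵, so L = 6.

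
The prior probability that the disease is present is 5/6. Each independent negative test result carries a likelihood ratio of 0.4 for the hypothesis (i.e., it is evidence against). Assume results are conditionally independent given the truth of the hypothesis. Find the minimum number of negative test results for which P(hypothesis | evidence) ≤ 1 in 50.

Prior odds: (5/6) ÷ (1/6) = 5.
Likelihood ratio per negative test result = 0.4.
Target odds: 0.02 ÷ 0.98 = 1/49.
Require 0.4ⁿ ≤ 1/49 ÷ 5 = 1/245.
0.4⁶ = 64/15625 is still above 1/245 but 0.4⁷ = 128/78125 is at or below it, so n = 7.

7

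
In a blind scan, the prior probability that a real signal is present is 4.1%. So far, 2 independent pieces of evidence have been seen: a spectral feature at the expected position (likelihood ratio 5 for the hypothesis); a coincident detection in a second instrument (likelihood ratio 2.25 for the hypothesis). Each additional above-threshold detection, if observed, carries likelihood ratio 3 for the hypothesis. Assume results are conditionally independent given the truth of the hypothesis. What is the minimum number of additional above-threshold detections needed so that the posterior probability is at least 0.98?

5

Prior odds = 0.041/0.959 = 41/959.
Combined Bayes factor of the evidence already in hand = 5 × 2.25 = 11.25.
Odds after that evidence = (41/959) × 11.25 = 1845/3836.
Target odds = 0.98/0.02 = 49.
Need 3ⁿ ≥ 49 ÷ (1845/3836) = 187964/1845.
3⁴ = 81 falls short of 187964/1845 but 3⁵ = 243 reaches it, so n = 5.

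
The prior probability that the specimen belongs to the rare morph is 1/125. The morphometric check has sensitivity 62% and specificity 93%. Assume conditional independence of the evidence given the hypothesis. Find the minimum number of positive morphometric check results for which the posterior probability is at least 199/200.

Prior odds: 0.008 ÷ 0.992 = 1/124.
False-positive rate = 1 − 0.93 = 0.07; likelihood ratio of a positive = 0.62/0.07 = 62/7.
Target odds: 0.995 ÷ 0.005 = 199.
Require (62/7)ⁿ ≥ 199 ÷ (1/124) = 24676.
(62/7)⁴ = 14776336/2401 falls short of 24676 but (62/7)⁵ = 916132832/16807 reaches it, so n = 5.

5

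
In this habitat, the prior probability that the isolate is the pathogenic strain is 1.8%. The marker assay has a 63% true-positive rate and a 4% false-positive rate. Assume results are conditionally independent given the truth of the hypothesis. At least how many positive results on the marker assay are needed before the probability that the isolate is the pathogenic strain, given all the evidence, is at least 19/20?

3

Prior odds = 0.018/0.982 = 9/491.
Likelihood ratio of a positive result = 0.63/0.04 = 15.75.
Target posterior odds = 0.95/0.05 = 19.
Need (9/491) × 15.75ⁿ ≥ 19, i.e. 15.75ⁿ ≥ 9329/9.
15.75² = 248.0625 falls short of 9329/9 but 15.75³ = 3906.984375 reaches it, so n = 3.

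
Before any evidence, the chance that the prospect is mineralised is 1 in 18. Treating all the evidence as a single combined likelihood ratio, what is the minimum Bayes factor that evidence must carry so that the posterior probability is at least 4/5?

Prior odds = (1/18)/(17/18) = 1/17.
Target odds = 0.8/0.2 = 4.
Required Bayes factor = 4 ÷ (1/17) = 68.

68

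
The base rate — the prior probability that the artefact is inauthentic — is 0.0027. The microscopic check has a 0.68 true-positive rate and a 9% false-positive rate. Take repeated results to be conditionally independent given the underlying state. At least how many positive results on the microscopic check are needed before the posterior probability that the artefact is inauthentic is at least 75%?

Prior odds: 0.0027 ÷ 0.9973 = 27/9973.
Likelihood ratio of a positive result = 0.68/0.09 = 68/9.
Target odds: 0.75 ÷ 0.25 = 3.
Need (27/9973) × (68/9)ⁿ ≥ 3, i.e. (68/9)ⁿ ≥ 9973/9.
(68/9)³ = 314432/729 falls short of 9973/9 but (68/9)⁴ = 21381376/6561 reaches it, so n = 4.

4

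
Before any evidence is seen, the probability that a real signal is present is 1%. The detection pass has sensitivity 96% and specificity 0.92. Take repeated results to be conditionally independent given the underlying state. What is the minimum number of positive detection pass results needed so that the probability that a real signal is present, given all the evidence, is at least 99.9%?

5

Prior odds: 0.01 ÷ 0.99 = 1/99.
False-positive rate = 1 − 0.92 = 0.08; likelihood ratio of a positive = 0.96/0.08 = 12.
Target posterior odds = 0.999/0.001 = 999.
Require 12ⁿ ≥ 999 ÷ (1/99) = 98901.
12⁴ = 20736 falls short of 98901 but 12⁵ = 248832 reaches it, so n = 5.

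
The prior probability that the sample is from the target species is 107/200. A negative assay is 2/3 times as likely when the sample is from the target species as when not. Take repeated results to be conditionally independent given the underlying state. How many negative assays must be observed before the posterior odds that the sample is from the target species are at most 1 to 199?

Prior odds: 0.535 ÷ 0.465 = 107/93.
Likelihood ratio per negative assay = 2/3.
Target odds = 1/199.
Need (107/93) × (2/3)ⁿ ≤ 1/199, i.e. (2/3)ⁿ ≤ 93/21293.
(2/3)¹³ = 8192/1594323 is still above 93/21293 but (2/3)¹⁴ = 16384/4782969 is at or below it, so n = 14.

14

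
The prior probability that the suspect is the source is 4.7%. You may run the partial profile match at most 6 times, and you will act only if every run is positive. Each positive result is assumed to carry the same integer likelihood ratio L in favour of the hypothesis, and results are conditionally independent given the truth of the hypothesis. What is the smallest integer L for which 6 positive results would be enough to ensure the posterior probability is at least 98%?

Prior odds = 0.047/0.953 = 47/953.
Target odds = 0.98/0.02 = 49.
Need L⁶ ≥ 49 ÷ (47/953) = 46697/47.
3⁶ = 729 < 46697/47 ≤ 4096 = 4⁶, so L = 4.

4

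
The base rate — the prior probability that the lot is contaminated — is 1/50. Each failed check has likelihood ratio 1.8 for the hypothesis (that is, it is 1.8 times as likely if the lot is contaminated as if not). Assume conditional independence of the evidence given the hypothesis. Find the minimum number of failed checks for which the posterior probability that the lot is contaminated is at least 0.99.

Prior odds = 0.02/0.98 = 1/49.
Likelihood ratio per failed check = 1.8.
Target posterior odds = 0.99/0.01 = 99.
Need (1/49) × 1.8ⁿ ≥ 99, i.e. 1.8ⁿ ≥ 4851.
1.8¹⁴ ≈3748.13 falls short of 4851 but 1.8¹⁵ ≈6746.64 reaches it, so n = 15.

15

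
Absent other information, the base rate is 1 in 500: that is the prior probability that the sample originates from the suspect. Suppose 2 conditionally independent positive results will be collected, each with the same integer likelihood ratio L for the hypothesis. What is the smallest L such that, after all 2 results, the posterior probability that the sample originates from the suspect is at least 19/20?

Prior odds = 0.002/0.998 = 1/499.
Target odds = 0.95/0.05 = 19.
Need L² ≥ 19 ÷ (1/499) = 9481.
97² = 9409 < 9481 ≤ 9604 = 98², so L = 98.

98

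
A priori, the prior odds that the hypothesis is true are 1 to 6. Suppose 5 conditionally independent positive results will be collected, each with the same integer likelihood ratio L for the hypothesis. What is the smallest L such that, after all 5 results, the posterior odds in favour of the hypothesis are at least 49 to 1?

Prior odds = 1/6.
Target odds = 49.
Need L⁵ ≥ 49 ÷ (1/6) = 294.
3⁵ = 243 < 294 ≤ 1024 = 4⁵, so L = 4.

4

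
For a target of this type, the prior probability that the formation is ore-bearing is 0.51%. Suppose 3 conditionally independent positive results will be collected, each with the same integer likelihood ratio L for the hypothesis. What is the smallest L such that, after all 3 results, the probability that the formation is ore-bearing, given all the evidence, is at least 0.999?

Prior odds = 0.0051/0.9949 = 51/9949.
Target odds = 0.999/0.001 = 999.
Need L³ ≥ 999 ÷ (51/9949) = 3313017/17.
57³ = 185193 < 3313017/17 ≤ 195112 = 58³, so L = 58.

58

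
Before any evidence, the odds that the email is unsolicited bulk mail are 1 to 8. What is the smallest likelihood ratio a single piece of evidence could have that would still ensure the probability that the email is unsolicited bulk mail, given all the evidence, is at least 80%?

32

Prior odds = 0.125.
Target odds = 0.8/0.2 = 4.
Required Bayes factor = 4 ÷ 0.125 = 32.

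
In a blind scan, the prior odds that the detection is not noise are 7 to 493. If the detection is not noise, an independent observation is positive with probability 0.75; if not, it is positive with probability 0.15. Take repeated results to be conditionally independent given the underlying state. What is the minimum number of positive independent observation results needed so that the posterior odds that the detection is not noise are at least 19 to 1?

5

Prior odds = 7/493.
Likelihood ratio of a positive = 0.75/0.15 = 5.
Target odds = 19.
Need (7/493) × 5ⁿ ≥ 19, i.e. 5ⁿ ≥ 9367/7.
5⁴ = 625 falls short of 9367/7 but 5⁵ = 3125 reaches it, so n = 5.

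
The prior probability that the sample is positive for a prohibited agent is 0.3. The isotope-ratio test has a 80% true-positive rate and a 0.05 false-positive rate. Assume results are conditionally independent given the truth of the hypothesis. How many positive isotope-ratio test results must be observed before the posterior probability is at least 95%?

2

Prior odds = 0.3/0.7 = 3/7.
Likelihood ratio of a positive result = 0.8/0.05 = 16.
Target odds: 0.95 ÷ 0.05 = 19.
Need (3/7) × 16ⁿ ≥ 19, i.e. 16ⁿ ≥ 133/3.
16¹ = 16 falls short of 133/3 but 16² = 256 reaches it, so n = 2.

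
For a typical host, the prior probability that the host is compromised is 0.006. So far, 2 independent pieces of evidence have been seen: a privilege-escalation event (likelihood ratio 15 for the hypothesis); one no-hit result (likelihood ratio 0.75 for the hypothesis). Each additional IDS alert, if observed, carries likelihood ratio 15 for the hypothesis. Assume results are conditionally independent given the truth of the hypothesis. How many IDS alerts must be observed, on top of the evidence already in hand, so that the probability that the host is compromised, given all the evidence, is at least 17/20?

Prior odds = 0.006/0.994 = 3/497.
Combined Bayes factor of the evidence already in hand = 15 × 0.75 = 11.25.
Odds after that evidence = (3/497) × 11.25 = 135/1988.
Target odds = 0.85/0.15 = 17/3.
Need 15ⁿ ≥ 17/3 ÷ (135/1988) = 33796/405.
15¹ = 15 falls short of 33796/405 but 15² = 225 reaches it, so n = 2.

2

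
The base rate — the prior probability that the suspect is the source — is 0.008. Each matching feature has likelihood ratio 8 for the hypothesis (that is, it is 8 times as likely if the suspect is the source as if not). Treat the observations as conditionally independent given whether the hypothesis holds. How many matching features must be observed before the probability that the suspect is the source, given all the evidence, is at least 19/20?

Prior odds: 0.008 ÷ 0.992 = 1/124.
Likelihood ratio per matching feature = 8.
Target posterior odds = 0.95/0.05 = 19.
Need (1/124) × 8ⁿ ≥ 19, i.e. 8ⁿ ≥ 2356.
8³ = 512 falls short of 2356 but 8⁴ = 4096 reaches it, so n = 4.

4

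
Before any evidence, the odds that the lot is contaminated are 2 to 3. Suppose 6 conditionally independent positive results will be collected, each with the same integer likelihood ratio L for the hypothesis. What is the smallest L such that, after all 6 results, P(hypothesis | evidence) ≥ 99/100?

3

Prior odds = 2/3.
Target odds = 0.99/0.01 = 99.
Need L⁶ ≥ 99 ÷ (2/3) = 148.5.
2⁶ = 64 < 148.5 ≤ 729 = 3⁶, so L = 3.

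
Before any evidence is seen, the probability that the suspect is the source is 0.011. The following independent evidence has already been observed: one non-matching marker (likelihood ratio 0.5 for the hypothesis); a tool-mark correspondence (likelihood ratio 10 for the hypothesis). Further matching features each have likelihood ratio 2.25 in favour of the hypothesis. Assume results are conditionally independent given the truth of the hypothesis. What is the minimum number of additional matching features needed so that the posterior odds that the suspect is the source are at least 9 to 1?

7

Prior odds = 0.011/0.989 = 11/989.
Combined Bayes factor of the evidence already in hand = 0.5 × 10 = 5.
Odds after that evidence = (11/989) × 5 = 55/989.
Target odds = 9.
Need 2.25ⁿ ≥ 9 ÷ (55/989) = 8901/55.
2.25⁶ = 531441/4096 falls short of 8901/55 but 2.25⁷ = 4782969/16384 reaches it, so n = 7.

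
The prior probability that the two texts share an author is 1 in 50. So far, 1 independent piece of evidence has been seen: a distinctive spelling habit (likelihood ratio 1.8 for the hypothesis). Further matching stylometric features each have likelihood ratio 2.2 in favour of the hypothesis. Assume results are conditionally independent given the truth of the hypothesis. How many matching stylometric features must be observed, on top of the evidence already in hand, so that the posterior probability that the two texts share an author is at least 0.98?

10

Prior odds = 0.02/0.98 = 1/49.
Bayes factor of the evidence already in hand = 1.8.
Odds after that evidence = (1/49) × 1.8 = 9/245.
Target odds = 0.98/0.02 = 49.
Need 2.2ⁿ ≥ 49 ÷ (9/245) = 12005/9.
2.2⁹ ≈1207.27 falls short of 12005/9 but 2.2¹⁰ ≈2655.99 reaches it, so n = 10.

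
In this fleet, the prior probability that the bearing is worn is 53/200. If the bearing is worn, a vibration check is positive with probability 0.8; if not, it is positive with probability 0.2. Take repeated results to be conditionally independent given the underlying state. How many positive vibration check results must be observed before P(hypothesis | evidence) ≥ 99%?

Prior odds = 0.265/0.735 = 53/147.
Likelihood ratio of a positive = 0.8/0.2 = 4.
Target posterior odds = 0.99/0.01 = 99.
Need (53/147) × 4ⁿ ≥ 99, i.e. 4ⁿ ≥ 14553/53.
4⁴ = 256 falls short of 14553/53 but 4⁵ = 1024 reaches it, so n = 5.

5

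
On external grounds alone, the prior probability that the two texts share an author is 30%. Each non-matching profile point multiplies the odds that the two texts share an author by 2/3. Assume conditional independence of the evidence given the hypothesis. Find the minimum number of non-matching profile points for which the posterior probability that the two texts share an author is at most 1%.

Prior odds: 0.3 ÷ 0.7 = 3/7.
Likelihood ratio per non-matching profile point = 2/3.
Target posterior odds = 0.01/0.99 = 1/99.
Require (2/3)ⁿ ≤ 1/99 ÷ (3/7) = 7/297.
(2/3)⁹ = 512/19683 is still above 7/297 but (2/3)¹⁰ = 1024/59049 is at or below it, so n = 10.

10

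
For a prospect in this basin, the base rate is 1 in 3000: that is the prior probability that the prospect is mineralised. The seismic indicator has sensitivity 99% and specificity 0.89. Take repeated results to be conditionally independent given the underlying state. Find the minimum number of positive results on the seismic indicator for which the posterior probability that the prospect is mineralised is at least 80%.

Prior odds: (1/3000) ÷ (2999/3000) = 1/2999.
False-positive rate = 1 − 0.89 = 0.11; likelihood ratio of a positive = 0.99/0.11 = 9.
Target posterior odds = 0.8/0.2 = 4.
Require 9ⁿ ≥ 4 ÷ (1/2999) = 11996.
9⁴ = 6561 falls short of 11996 but 9⁵ = 59049 reaches it, so n = 5.

5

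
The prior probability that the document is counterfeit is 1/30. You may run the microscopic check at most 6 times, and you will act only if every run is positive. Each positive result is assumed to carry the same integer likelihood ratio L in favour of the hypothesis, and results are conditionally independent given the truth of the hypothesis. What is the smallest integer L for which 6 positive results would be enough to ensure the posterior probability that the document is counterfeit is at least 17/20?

Prior odds = (1/30)/(29/30) = 1/29.
Target odds = 0.85/0.15 = 17/3.
Need L⁶ ≥ 17/3 ÷ (1/29) = 493/3.
2⁶ = 64 < 493/3 ≤ 729 = 3⁶, so L = 3.

3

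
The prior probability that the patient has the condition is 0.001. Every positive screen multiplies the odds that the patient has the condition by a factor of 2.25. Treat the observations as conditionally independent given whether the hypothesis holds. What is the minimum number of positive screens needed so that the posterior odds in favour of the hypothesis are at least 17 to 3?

Prior odds = 0.001/0.999 = 1/999.
Likelihood ratio per positive screen = 2.25.
Target odds = 17/3.
Need (1/999) × 2.25ⁿ ≥ 17/3, i.e. 2.25ⁿ ≥ 5661.
2.25¹⁰ ≈3325.26 falls short of 5661 but 2.25¹¹ ≈7481.83 reaches it, so n = 11.

11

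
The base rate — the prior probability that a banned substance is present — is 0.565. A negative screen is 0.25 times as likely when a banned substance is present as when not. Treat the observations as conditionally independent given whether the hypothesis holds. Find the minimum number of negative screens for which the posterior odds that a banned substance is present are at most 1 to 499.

5

Prior odds = 0.565/0.435 = 113/87.
Likelihood ratio per negative screen = 0.25.
Target odds = 1/499.
Need (113/87) × 0.25ⁿ ≤ 1/499, i.e. 0.25ⁿ ≤ 87/56387.
0.25⁴ = 0.00390625 is still above 87/56387 but 0.25⁵ = 1/1024 is at or below it, so n = 5.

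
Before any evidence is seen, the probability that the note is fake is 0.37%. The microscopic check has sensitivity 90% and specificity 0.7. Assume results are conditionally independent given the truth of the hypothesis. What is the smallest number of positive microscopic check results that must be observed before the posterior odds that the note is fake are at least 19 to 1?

Prior odds = 0.0037/0.9963 = 37/9963.
False-positive rate = 1 − 0.7 = 0.3; likelihood ratio of a positive = 0.9/0.3 = 3.
Target odds = 19.
Require 3ⁿ ≥ 19 ÷ (37/9963) = 189297/37.
3⁷ = 2187 falls short of 189297/37 but 3⁸ = 6561 reaches it, so n = 8.

8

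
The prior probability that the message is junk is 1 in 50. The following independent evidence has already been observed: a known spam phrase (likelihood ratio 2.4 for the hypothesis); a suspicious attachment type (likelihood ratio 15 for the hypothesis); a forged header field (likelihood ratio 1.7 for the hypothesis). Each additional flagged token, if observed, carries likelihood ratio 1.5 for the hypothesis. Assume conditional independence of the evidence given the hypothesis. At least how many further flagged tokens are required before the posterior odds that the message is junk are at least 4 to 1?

3

Prior odds = 0.02/0.98 = 1/49.
Combined Bayes factor of the evidence already in hand = 2.4 × 15 × 1.7 = 61.2.
Odds after that evidence = (1/49) × 61.2 = 306/245.
Target odds = 4.
Need 1.5ⁿ ≥ 4 ÷ (306/245) = 490/153.
1.5² = 2.25 falls short of 490/153 but 1.5³ = 3.375 reaches it, so n = 3.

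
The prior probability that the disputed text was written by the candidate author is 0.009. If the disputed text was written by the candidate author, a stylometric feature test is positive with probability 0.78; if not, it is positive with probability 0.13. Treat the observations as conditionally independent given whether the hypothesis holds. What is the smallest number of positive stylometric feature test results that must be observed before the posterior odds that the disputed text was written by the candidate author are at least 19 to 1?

5

Prior odds = 0.009/0.991 = 9/991.
Likelihood ratio of a positive = 0.78/0.13 = 6.
Target odds = 19.
Require 6ⁿ ≥ 19 ÷ (9/991) = 18829/9.
6⁴ = 1296 falls short of 18829/9 but 6⁵ = 7776 reaches it, so n = 5.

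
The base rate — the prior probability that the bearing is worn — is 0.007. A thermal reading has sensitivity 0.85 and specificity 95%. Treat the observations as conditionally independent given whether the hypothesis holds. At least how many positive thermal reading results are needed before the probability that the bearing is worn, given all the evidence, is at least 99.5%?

4

Prior odds = 0.007/0.993 = 7/993.
False-positive rate = 1 − 0.95 = 0.05; likelihood ratio of a positive = 0.85/0.05 = 17.
Target odds: 0.995 ÷ 0.005 = 199.
Need (7/993) × 17ⁿ ≥ 199, i.e. 17ⁿ ≥ 197607/7.
17³ = 4913 falls short of 197607/7 but 17⁴ = 83521 reaches it, so n = 4.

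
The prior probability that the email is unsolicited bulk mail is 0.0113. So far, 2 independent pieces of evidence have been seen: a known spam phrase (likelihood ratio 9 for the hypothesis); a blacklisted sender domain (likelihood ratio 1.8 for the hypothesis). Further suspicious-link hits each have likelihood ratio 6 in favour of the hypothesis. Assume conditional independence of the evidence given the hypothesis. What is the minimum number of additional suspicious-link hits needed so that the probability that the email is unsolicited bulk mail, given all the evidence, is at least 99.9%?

5

Prior odds = 0.0113/0.9887 = 113/9887.
Combined Bayes factor of the evidence already in hand = 9 × 1.8 = 16.2.
Odds after that evidence = (113/9887) × 16.2 = 9153/49435.
Target odds = 0.999/0.001 = 999.
Need 6ⁿ ≥ 999 ÷ (9153/49435) = 1829095/339.
6⁴ = 1296 falls short of 1829095/339 but 6⁵ = 7776 reaches it, so n = 5.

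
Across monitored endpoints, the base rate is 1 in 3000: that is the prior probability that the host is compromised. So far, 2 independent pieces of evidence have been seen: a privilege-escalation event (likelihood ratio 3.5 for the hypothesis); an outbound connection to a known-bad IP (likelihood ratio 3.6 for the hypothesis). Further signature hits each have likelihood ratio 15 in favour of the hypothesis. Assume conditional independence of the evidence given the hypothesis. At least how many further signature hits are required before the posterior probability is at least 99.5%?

4

Prior odds = (1/3000)/(2999/3000) = 1/2999.
Combined Bayes factor of the evidence already in hand = 3.5 × 3.6 = 12.6.
Odds after that evidence = (1/2999) × 12.6 = 63/14995.
Target odds = 0.995/0.005 = 199.
Need 15ⁿ ≥ 199 ÷ (63/14995) = 2984005/63.
15³ = 3375 falls short of 2984005/63 but 15⁴ = 50625 reaches it, so n = 4.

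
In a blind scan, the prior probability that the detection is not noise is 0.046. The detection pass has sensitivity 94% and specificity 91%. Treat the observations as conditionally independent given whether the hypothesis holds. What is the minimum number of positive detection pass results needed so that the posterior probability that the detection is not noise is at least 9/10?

Prior odds: 0.046 ÷ 0.954 = 23/477.
False-positive rate = 1 − 0.91 = 0.09; likelihood ratio of a positive = 0.94/0.09 = 94/9.
Target odds: 0.9 ÷ 0.1 = 9.
Need (23/477) × (94/9)ⁿ ≥ 9, i.e. (94/9)ⁿ ≥ 4293/23.
(94/9)² = 8836/81 falls short of 4293/23 but (94/9)³ = 830584/729 reaches it, so n = 3.

3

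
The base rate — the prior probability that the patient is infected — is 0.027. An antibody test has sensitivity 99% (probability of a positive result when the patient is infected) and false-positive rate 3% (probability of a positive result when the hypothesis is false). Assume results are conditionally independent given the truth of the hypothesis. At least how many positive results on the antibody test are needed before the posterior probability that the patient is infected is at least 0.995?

Prior odds: 0.027 ÷ 0.973 = 27/973.
Likelihood ratio of a positive result = 0.99/0.03 = 33.
Target odds: 0.995 ÷ 0.005 = 199.
Need (27/973) × 33ⁿ ≥ 199, i.e. 33ⁿ ≥ 193627/27.
33² = 1089 falls short of 193627/27 but 33³ = 35937 reaches it, so n = 3.

3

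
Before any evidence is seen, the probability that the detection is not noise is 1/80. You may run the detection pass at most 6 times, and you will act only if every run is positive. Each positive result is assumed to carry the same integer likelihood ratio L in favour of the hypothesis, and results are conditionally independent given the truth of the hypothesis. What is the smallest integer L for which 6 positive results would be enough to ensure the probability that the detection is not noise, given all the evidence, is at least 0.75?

3

Prior odds = 0.0125/0.9875 = 1/79.
Target odds = 0.75/0.25 = 3.
Need L⁶ ≥ 3 ÷ (1/79) = 237.
2⁶ = 64 < 237 ≤ 729 = 3⁶, so L = 3.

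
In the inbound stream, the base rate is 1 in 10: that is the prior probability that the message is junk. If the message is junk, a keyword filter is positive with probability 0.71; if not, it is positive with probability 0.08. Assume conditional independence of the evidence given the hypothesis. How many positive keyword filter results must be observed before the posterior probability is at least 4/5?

Prior odds: 0.1 ÷ 0.9 = 1/9.
Likelihood ratio of a positive = 0.71/0.08 = 8.875.
Target odds: 0.8 ÷ 0.2 = 4.
Need (1/9) × 8.875ⁿ ≥ 4, i.e. 8.875ⁿ ≥ 36.
8.875¹ = 8.875 falls short of 36 but 8.875² = 78.765625 reaches it, so n = 2.

2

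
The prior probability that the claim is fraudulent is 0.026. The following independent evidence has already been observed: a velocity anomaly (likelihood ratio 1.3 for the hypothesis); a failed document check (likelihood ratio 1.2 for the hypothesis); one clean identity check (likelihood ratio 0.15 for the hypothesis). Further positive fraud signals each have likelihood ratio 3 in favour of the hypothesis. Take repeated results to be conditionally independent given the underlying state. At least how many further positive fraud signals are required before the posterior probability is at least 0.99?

9

Prior odds = 0.026/0.974 = 13/487.
Combined Bayes factor of the evidence already in hand = 1.3 × 1.2 × 0.15 = 0.234.
Odds after that evidence = (13/487) × 0.234 = 1521/243500.
Target odds = 0.99/0.01 = 99.
Need 3ⁿ ≥ 99 ÷ (1521/243500) = 2678500/169.
3⁸ = 6561 falls short of 2678500/169 but 3⁹ = 19683 reaches it, so n = 9.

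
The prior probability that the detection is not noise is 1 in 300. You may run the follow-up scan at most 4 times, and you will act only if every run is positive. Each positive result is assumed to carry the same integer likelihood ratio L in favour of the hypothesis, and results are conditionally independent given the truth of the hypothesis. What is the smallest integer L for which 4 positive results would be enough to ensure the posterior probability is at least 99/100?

14

Prior odds = (1/300)/(299/300) = 1/299.
Target odds = 0.99/0.01 = 99.
Need L⁴ ≥ 99 ÷ (1/299) = 29601.
13⁴ = 28561 < 29601 ≤ 38416 = 14⁴, so L = 14.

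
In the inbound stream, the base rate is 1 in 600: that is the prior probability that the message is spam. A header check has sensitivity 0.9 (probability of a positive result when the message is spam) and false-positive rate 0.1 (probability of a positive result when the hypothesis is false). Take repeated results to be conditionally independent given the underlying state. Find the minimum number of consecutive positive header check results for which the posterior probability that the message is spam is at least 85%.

4

Prior odds: (1/600) ÷ (599/600) = 1/599.
Likelihood ratio of a positive result = 0.9/0.1 = 9.
Target posterior odds = 0.85/0.15 = 17/3.
Need (1/599) × 9ⁿ ≥ 17/3, i.e. 9ⁿ ≥ 10183/3.
9³ = 729 falls short of 10183/3 but 9⁴ = 6561 reaches it, so n = 4.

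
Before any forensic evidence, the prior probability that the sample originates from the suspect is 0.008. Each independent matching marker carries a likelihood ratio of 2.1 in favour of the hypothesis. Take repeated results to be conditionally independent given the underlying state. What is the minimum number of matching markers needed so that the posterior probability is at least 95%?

Prior odds = 0.008/0.992 = 1/124.
Likelihood ratio per matching marker = 2.1.
Target posterior odds = 0.95/0.05 = 19.
Need (1/124) × 2.1ⁿ ≥ 19, i.e. 2.1ⁿ ≥ 2356.
2.1¹⁰ ≈1667.99 falls short of 2356 but 2.1¹¹ ≈3502.78 reaches it, so n = 11.

11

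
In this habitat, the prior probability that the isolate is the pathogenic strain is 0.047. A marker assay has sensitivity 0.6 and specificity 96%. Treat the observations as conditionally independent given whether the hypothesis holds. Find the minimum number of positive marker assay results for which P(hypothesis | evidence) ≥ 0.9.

2

Prior odds: 0.047 ÷ 0.953 = 47/953.
False-positive rate = 1 − 0.96 = 0.04; likelihood ratio of a positive = 0.6/0.04 = 15.
Target posterior odds = 0.9/0.1 = 9.
Require 15ⁿ ≥ 9 ÷ (47/953) = 8577/47.
15¹ = 15 falls short of 8577/47 but 15² = 225 reaches it, so n = 2.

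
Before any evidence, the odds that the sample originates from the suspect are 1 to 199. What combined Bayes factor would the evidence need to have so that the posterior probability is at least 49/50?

Prior odds = 1/199.
Target odds = 0.98/0.02 = 49.
Required Bayes factor = 49 ÷ (1/199) = 9751.

9751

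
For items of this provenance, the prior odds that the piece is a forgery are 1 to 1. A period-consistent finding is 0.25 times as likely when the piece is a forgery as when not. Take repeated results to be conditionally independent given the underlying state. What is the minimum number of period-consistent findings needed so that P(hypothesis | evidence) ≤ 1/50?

3

Prior odds = 1.
Likelihood ratio per period-consistent finding = 0.25.
Target odds: 0.02 ÷ 0.98 = 1/49.
Require 0.25ⁿ ≤ 1/49 ÷ 1 = 1/49.
0.25² = 0.0625 is still above 1/49 but 0.25³ = 0.015625 is at or below it, so n = 3.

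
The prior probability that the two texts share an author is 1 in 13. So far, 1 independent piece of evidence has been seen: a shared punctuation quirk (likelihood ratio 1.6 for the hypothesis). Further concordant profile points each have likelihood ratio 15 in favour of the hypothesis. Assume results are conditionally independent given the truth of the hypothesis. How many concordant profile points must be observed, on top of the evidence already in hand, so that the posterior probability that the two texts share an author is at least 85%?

Prior odds = (1/13)/(12/13) = 1/12.
Bayes factor of the evidence already in hand = 1.6.
Odds after that evidence = (1/12) × 1.6 = 2/15.
Target odds = 0.85/0.15 = 17/3.
Need 15ⁿ ≥ 17/3 ÷ (2/15) = 42.5.
15¹ = 15 falls short of 42.5 but 15² = 225 reaches it, so n = 2.

2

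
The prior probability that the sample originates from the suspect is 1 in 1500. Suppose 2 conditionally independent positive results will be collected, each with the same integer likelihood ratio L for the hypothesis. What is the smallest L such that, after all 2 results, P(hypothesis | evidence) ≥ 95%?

Prior odds = (1/1500)/(1499/1500) = 1/1499.
Target odds = 0.95/0.05 = 19.
Need L² ≥ 19 ÷ (1/1499) = 28481.
168² = 28224 < 28481 ≤ 28561 = 169², so L = 169.

169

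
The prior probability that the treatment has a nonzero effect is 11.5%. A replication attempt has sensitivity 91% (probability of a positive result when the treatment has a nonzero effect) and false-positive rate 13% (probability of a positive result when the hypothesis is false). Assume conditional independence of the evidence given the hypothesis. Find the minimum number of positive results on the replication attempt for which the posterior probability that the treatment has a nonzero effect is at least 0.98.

Prior odds: 0.115 ÷ 0.885 = 23/177.
Likelihood ratio of a positive result = 0.91/0.13 = 7.
Target odds: 0.98 ÷ 0.02 = 49.
Need (23/177) × 7ⁿ ≥ 49, i.e. 7ⁿ ≥ 8673/23.
7³ = 343 falls short of 8673/23 but 7⁴ = 2401 reaches it, so n = 4.

4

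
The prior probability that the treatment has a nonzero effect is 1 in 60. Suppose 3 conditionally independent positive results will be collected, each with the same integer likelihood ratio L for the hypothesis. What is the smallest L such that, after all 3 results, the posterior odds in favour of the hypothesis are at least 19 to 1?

11

Prior odds = (1/60)/(59/60) = 1/59.
Target odds = 19.
Need L³ ≥ 19 ÷ (1/59) = 1121.
10³ = 1000 < 1121 ≤ 1331 = 11³, so L = 11.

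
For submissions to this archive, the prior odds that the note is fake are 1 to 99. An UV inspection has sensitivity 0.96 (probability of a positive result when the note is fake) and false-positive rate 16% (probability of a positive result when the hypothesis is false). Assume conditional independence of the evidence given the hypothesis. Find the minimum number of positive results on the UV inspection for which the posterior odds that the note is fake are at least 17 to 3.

Prior odds = 1/99.
Likelihood ratio of a positive result = 0.96/0.16 = 6.
Target odds = 17/3.
Need (1/99) × 6ⁿ ≥ 17/3, i.e. 6ⁿ ≥ 561.
6³ = 216 falls short of 561 but 6⁴ = 1296 reaches it, so n = 4.

4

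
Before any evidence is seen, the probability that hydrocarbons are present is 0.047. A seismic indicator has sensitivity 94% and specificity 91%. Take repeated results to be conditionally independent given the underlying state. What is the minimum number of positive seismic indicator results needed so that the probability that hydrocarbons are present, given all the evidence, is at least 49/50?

3

Prior odds: 0.047 ÷ 0.953 = 47/953.
False-positive rate = 1 − 0.91 = 0.09; likelihood ratio of a positive = 0.94/0.09 = 94/9.
Target odds: 0.98 ÷ 0.02 = 49.
Require (94/9)ⁿ ≥ 49 ÷ (47/953) = 46697/47.
(94/9)² = 8836/81 falls short of 46697/47 but (94/9)³ = 830584/729 reaches it, so n = 3.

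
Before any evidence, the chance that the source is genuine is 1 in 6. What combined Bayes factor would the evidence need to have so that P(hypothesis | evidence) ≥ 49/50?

245

Prior odds = (1/6)/(5/6) = 0.2.
Target odds = 0.98/0.02 = 49.
Required Bayes factor = 49 ÷ 0.2 = 245.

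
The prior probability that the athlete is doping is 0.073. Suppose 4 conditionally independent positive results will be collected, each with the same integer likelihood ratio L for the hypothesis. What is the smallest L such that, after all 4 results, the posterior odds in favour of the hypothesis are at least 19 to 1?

4

Prior odds = 0.073/0.927 = 73/927.
Target odds = 19.
Need L⁴ ≥ 19 ÷ (73/927) = 17613/73.
3⁴ = 81 < 17613/73 ≤ 256 = 4⁴, so L = 4.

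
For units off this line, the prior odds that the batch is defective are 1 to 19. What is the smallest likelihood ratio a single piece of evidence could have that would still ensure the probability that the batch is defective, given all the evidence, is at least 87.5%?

133

Prior odds = 1/19.
Target odds = 0.875/0.125 = 7.
Required Bayes factor = 7 ÷ (1/19) = 133.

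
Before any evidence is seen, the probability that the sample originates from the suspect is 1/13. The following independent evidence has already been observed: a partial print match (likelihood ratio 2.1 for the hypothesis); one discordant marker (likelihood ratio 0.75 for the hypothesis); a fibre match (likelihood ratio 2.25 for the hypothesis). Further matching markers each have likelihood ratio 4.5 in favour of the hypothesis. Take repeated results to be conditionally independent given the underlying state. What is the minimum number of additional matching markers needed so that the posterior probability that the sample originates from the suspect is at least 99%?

Prior odds = (1/13)/(12/13) = 1/12.
Combined Bayes factor of the evidence already in hand = 2.1 × 0.75 × 2.25 = 3.54375.
Odds after that evidence = (1/12) × 3.54375 = 0.2953125.
Target odds = 0.99/0.01 = 99.
Need 4.5ⁿ ≥ 99 ÷ 0.2953125 = 7040/21.
4.5³ = 91.125 falls short of 7040/21 but 4.5⁴ = 410.0625 reaches it, so n = 4.

4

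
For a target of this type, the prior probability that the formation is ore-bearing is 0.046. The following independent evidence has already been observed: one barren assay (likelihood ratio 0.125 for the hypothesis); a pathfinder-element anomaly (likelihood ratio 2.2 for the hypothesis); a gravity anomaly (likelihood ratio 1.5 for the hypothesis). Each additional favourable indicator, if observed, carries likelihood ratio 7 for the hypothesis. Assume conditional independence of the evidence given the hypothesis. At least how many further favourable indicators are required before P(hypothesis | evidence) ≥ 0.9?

Prior odds = 0.046/0.954 = 23/477.
Combined Bayes factor of the evidence already in hand = 0.125 × 2.2 × 1.5 = 0.4125.
Odds after that evidence = (23/477) × 0.4125 = 253/12720.
Target odds = 0.9/0.1 = 9.
Need 7ⁿ ≥ 9 ÷ (253/12720) = 114480/253.
7³ = 343 falls short of 114480/253 but 7⁴ = 2401 reaches it, so n = 4.

4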